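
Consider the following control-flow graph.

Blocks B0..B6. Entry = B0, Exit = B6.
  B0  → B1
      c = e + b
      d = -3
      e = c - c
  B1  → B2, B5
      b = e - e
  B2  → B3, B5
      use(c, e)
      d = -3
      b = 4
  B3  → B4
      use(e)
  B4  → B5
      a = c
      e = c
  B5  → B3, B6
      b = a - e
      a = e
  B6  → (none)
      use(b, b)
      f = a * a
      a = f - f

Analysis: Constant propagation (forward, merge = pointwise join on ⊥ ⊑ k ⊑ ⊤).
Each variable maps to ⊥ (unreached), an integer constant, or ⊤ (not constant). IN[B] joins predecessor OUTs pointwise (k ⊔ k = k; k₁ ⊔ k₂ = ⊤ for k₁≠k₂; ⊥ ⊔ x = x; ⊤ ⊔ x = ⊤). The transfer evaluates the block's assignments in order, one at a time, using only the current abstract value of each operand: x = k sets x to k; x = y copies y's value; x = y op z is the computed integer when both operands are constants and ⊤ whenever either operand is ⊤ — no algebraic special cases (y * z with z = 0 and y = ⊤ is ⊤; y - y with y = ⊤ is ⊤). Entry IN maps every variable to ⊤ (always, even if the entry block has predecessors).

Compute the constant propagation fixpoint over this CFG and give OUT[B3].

Per-block solution:
  B0: | IN=(all ⊤) | OUT={d:-3; rest ⊤}
  B1: | IN={d:-3; rest ⊤} | OUT={d:-3; rest ⊤}
  B2: | IN={d:-3; rest ⊤} | OUT={b:4, d:-3; rest ⊤}
  B3: | IN={d:-3; rest ⊤} | OUT={d:-3; rest ⊤}
  B4: | IN={d:-3; rest ⊤} | OUT={d:-3; rest ⊤}
  B5: | IN={d:-3; rest ⊤} | OUT={d:-3; rest ⊤}
  B6: | IN={d:-3; rest ⊤} | OUT={d:-3; rest ⊤}

Merge at B3: IN[B3] = OUT[B2] ⊔ OUT[B5] = {a: ⊤, b: ⊤, c: ⊤, d: -3, e: ⊤, f: ⊤}
Applying B3's transfer function to that IN value gives OUT[B3] (row B3 above).

Answer: {a: ⊤, b: ⊤, c: ⊤, d: -3, e: ⊤, f: ⊤}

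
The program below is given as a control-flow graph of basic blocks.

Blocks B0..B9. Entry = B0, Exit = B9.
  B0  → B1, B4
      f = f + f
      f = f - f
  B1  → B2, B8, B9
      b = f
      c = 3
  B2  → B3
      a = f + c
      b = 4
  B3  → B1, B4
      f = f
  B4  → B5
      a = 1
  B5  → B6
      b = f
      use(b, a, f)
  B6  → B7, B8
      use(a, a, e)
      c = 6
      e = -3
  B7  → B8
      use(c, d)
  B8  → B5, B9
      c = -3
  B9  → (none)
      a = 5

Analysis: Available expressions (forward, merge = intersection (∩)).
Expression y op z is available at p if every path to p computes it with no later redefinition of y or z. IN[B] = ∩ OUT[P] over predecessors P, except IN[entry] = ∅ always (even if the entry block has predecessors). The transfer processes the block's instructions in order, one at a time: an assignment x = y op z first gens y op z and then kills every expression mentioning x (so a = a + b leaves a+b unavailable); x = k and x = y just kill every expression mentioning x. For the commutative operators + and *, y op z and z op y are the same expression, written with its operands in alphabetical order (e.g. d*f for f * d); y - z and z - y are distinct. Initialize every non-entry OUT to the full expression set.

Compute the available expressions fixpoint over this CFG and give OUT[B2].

Answer: {c+f}

Derivation:
Fixpoint table:
  B0: | IN={} | OUT={}
  B1: | IN={} | OUT={}
  B2: | IN={} | OUT={c+f}
  B3: | IN={c+f} | OUT={}
  B4: | IN={} | OUT={}
  B5: | IN={} | OUT={}
  B6: | IN={} | OUT={}
  B7: | IN={} | OUT={}
  B8: | IN={} | OUT={}
  B9: | IN={} | OUT={}

Merge at B2: IN[B2] = OUT[B1] = {}
Applying B2's transfer function to that IN value gives OUT[B2] (row B2 above).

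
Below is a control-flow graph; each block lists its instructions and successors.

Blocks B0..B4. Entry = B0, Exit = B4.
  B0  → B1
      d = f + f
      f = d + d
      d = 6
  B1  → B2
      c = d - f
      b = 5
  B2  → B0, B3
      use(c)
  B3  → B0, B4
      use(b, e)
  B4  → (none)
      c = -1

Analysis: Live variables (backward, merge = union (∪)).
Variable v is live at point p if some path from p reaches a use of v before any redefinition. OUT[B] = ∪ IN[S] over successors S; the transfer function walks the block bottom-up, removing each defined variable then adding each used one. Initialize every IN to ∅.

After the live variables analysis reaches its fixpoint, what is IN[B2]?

Fixpoint table:
  B0:  IN={e, f}  OUT={d, e, f}
  B1:  IN={d, e, f}  OUT={b, c, e, f}
  B2:  IN={b, c, e, f}  OUT={b, e, f}
  B3:  IN={b, e, f}  OUT={e, f}
  B4:  IN={}  OUT={}

Merge at B2: OUT[B2] = IN[B0] ⊔ IN[B3] = {b, e, f}
Applying B2's transfer function to that OUT value gives IN[B2] (row B2 above).

Answer: {b, c, e, f}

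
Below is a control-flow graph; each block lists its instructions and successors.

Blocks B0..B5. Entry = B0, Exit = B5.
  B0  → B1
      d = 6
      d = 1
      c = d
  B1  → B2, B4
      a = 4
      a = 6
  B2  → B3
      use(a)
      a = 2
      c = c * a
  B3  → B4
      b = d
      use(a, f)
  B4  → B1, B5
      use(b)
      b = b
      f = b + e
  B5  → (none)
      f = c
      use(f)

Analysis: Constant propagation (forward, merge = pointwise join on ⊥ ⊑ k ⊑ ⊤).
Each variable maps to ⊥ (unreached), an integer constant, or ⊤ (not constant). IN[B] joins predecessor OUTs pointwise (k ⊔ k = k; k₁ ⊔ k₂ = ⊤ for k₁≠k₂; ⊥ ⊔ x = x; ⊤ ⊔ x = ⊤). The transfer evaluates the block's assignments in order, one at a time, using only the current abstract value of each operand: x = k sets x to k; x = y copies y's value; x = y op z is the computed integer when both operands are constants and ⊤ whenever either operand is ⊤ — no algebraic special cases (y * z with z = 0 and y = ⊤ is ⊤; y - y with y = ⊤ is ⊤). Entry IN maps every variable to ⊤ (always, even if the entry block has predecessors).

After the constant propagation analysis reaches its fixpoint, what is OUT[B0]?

Per-block solution:
  B0:  IN=(all ⊤)  OUT={c:1, d:1; rest ⊤}
  B1:  IN={d:1; rest ⊤}  OUT={a:6, d:1; rest ⊤}
  B2:  IN={a:6, d:1; rest ⊤}  OUT={a:2, d:1; rest ⊤}
  B3:  IN={a:2, d:1; rest ⊤}  OUT={a:2, b:1, d:1; rest ⊤}
  B4:  IN={d:1; rest ⊤}  OUT={d:1; rest ⊤}
  B5:  IN={d:1; rest ⊤}  OUT={d:1; rest ⊤}

B0 is the boundary node: IN[B0] = {a: ⊤, b: ⊤, c: ⊤, d: ⊤, e: ⊤, f: ⊤}
Applying B0's transfer function to that IN value gives OUT[B0] (row B0 above).

Answer: {a: ⊤, b: ⊤, c: 1, d: 1, e: ⊤, f: ⊤}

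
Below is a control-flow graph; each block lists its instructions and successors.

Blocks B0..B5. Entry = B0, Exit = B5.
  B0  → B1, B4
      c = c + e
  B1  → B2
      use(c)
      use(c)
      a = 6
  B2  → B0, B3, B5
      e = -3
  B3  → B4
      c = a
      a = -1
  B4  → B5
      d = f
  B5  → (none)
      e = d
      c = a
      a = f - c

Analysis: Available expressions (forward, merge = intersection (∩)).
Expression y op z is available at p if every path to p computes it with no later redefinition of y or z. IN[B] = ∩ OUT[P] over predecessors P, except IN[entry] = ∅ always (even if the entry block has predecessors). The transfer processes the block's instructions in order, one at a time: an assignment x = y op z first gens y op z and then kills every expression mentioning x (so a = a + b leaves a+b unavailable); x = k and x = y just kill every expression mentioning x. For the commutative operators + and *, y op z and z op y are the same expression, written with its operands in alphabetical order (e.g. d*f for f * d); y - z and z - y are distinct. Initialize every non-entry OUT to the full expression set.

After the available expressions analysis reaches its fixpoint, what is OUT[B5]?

Answer: {f-c}

Working:
Per-block solution:
  B0: | IN={} | OUT={}
  B1: | IN={} | OUT={}
  B2: | IN={} | OUT={}
  B3: | IN={} | OUT={}
  B4: | IN={} | OUT={}
  B5: | IN={} | OUT={f-c}

Merge at B5: IN[B5] = OUT[B2] ∩ OUT[B4] = {}
Applying B5's transfer function to that IN value gives OUT[B5] (row B5 above).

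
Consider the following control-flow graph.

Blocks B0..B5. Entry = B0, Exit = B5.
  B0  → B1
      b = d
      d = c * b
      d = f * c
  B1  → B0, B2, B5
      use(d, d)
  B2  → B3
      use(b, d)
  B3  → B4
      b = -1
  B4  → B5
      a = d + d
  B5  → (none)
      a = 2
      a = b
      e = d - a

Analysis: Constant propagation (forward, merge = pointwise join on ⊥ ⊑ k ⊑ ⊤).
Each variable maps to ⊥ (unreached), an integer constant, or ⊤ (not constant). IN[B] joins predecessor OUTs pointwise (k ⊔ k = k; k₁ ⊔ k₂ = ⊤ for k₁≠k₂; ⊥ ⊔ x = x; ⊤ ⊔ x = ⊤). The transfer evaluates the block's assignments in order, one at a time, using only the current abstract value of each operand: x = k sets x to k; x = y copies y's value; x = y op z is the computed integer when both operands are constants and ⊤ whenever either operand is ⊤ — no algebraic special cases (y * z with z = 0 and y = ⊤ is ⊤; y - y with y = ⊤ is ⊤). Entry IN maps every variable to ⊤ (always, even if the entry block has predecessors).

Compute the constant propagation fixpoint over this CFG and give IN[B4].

Converged values:
  B0: | IN=(all ⊤) | OUT=(all ⊤)
  B1: | IN=(all ⊤) | OUT=(all ⊤)
  B2: | IN=(all ⊤) | OUT=(all ⊤)
  B3: | IN=(all ⊤) | OUT={b:-1; rest ⊤}
  B4: | IN={b:-1; rest ⊤} | OUT={b:-1; rest ⊤}
  B5: | IN=(all ⊤) | OUT=(all ⊤)

Merge at B4: IN[B4] = OUT[B3] = {a: ⊤, b: -1, c: ⊤, d: ⊤, e: ⊤, f: ⊤}

Answer: {a: ⊤, b: -1, c: ⊤, d: ⊤, e: ⊤, f: ⊤}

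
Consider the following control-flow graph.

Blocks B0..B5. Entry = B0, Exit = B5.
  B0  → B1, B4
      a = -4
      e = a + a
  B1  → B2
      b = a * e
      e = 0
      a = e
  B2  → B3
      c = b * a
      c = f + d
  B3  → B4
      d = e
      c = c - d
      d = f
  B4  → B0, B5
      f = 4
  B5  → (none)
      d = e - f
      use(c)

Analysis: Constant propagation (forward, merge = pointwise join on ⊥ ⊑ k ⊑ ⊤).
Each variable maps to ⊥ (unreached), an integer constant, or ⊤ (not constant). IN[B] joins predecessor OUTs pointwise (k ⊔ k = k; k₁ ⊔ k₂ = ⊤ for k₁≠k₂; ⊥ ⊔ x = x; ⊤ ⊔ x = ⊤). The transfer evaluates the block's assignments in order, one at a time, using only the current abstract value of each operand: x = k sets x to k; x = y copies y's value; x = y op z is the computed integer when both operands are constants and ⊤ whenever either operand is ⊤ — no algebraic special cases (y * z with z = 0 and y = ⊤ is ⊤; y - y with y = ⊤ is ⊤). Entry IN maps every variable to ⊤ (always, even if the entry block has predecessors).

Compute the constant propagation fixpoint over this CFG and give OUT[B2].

Fixpoint table:
  B0: | IN=(all ⊤) | OUT={a:-4, e:-8; rest ⊤}
  B1: | IN={a:-4, e:-8; rest ⊤} | OUT={a:0, b:32, e:0; rest ⊤}
  B2: | IN={a:0, b:32, e:0; rest ⊤} | OUT={a:0, b:32, e:0; rest ⊤}
  B3: | IN={a:0, b:32, e:0; rest ⊤} | OUT={a:0, b:32, e:0; rest ⊤}
  B4: | IN=(all ⊤) | OUT={f:4; rest ⊤}
  B5: | IN={f:4; rest ⊤} | OUT={f:4; rest ⊤}

Merge at B2: IN[B2] = OUT[B1] = {a: 0, b: 32, c: ⊤, d: ⊤, e: 0, f: ⊤}
Applying B2's transfer function to that IN value gives OUT[B2] (row B2 above).

Answer: {a: 0, b: 32, c: ⊤, d: ⊤, e: 0, f: ⊤}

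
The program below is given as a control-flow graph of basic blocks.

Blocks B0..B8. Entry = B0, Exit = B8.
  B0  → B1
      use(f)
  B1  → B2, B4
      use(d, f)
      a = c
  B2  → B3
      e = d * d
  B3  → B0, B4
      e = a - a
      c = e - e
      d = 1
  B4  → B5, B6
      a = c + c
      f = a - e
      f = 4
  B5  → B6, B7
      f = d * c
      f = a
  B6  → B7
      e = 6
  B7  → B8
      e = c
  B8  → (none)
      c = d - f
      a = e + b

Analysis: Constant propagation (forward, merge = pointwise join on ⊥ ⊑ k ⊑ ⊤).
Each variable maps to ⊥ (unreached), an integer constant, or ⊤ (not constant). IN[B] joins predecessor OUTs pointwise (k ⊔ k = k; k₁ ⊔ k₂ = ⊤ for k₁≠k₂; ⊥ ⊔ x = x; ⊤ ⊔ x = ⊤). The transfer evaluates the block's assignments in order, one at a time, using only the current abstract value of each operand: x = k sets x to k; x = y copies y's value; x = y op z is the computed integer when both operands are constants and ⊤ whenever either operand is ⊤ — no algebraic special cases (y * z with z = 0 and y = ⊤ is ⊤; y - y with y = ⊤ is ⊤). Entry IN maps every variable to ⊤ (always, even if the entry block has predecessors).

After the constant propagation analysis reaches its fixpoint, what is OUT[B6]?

Answer: {a: ⊤, b: ⊤, c: ⊤, d: ⊤, e: 6, f: ⊤}

Derivation:
Converged values:
  B0: | IN=(all ⊤) | OUT=(all ⊤)
  B1: | IN=(all ⊤) | OUT=(all ⊤)
  B2: | IN=(all ⊤) | OUT=(all ⊤)
  B3: | IN=(all ⊤) | OUT={d:1; rest ⊤}
  B4: | IN=(all ⊤) | OUT={f:4; rest ⊤}
  B5: | IN={f:4; rest ⊤} | OUT=(all ⊤)
  B6: | IN=(all ⊤) | OUT={e:6; rest ⊤}
  B7: | IN=(all ⊤) | OUT=(all ⊤)
  B8: | IN=(all ⊤) | OUT=(all ⊤)

Merge at B6: IN[B6] = OUT[B4] ⊔ OUT[B5] = {a: ⊤, b: ⊤, c: ⊤, d: ⊤, e: ⊤, f: ⊤}
Applying B6's transfer function to that IN value gives OUT[B6] (row B6 above).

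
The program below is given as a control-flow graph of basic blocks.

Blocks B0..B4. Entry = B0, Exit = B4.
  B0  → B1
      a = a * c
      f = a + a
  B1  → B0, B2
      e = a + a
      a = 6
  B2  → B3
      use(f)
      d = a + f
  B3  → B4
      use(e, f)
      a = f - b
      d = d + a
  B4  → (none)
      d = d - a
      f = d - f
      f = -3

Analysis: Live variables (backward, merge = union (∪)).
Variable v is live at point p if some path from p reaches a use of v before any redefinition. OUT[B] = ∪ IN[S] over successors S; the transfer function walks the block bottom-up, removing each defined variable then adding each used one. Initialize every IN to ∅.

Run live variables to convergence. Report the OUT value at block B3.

Per-block solution:
  B0:  IN={a, b, c}  OUT={a, b, c, f}
  B1:  IN={a, b, c, f}  OUT={a, b, c, e, f}
  B2:  IN={a, b, e, f}  OUT={b, d, e, f}
  B3:  IN={b, d, e, f}  OUT={a, d, f}
  B4:  IN={a, d, f}  OUT={}

Merge at B3: OUT[B3] = IN[B4] = {a, d, f}

Answer: {a, d, f}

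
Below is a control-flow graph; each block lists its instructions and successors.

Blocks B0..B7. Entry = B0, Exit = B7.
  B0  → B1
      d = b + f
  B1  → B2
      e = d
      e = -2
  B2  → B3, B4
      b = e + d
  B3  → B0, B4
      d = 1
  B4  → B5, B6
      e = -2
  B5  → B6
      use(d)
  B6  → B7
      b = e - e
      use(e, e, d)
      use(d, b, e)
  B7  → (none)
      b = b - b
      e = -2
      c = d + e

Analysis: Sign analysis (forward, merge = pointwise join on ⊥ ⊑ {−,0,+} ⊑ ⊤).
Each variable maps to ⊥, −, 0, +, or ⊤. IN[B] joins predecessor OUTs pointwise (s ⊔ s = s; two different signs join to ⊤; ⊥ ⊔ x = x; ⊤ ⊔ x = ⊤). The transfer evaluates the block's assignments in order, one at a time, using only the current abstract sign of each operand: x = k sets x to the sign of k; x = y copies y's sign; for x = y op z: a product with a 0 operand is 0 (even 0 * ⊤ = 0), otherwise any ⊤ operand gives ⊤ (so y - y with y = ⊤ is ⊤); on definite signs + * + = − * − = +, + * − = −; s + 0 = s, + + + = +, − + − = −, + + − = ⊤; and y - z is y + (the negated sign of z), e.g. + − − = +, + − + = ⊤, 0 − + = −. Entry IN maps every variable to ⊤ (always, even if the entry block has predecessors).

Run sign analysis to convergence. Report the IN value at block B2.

Answer: {a: ⊤, b: ⊤, c: ⊤, d: ⊤, e: -, f: ⊤}

Working:
Converged values:
  B0: | IN=(all ⊤) | OUT=(all ⊤)
  B1: | IN=(all ⊤) | OUT={e:-; rest ⊤}
  B2: | IN={e:-; rest ⊤} | OUT={e:-; rest ⊤}
  B3: | IN={e:-; rest ⊤} | OUT={d:+, e:-; rest ⊤}
  B4: | IN={e:-; rest ⊤} | OUT={e:-; rest ⊤}
  B5: | IN={e:-; rest ⊤} | OUT={e:-; rest ⊤}
  B6: | IN={e:-; rest ⊤} | OUT={e:-; rest ⊤}
  B7: | IN={e:-; rest ⊤} | OUT={e:-; rest ⊤}

Merge at B2: IN[B2] = OUT[B1] = {a: ⊤, b: ⊤, c: ⊤, d: ⊤, e: -, f: ⊤}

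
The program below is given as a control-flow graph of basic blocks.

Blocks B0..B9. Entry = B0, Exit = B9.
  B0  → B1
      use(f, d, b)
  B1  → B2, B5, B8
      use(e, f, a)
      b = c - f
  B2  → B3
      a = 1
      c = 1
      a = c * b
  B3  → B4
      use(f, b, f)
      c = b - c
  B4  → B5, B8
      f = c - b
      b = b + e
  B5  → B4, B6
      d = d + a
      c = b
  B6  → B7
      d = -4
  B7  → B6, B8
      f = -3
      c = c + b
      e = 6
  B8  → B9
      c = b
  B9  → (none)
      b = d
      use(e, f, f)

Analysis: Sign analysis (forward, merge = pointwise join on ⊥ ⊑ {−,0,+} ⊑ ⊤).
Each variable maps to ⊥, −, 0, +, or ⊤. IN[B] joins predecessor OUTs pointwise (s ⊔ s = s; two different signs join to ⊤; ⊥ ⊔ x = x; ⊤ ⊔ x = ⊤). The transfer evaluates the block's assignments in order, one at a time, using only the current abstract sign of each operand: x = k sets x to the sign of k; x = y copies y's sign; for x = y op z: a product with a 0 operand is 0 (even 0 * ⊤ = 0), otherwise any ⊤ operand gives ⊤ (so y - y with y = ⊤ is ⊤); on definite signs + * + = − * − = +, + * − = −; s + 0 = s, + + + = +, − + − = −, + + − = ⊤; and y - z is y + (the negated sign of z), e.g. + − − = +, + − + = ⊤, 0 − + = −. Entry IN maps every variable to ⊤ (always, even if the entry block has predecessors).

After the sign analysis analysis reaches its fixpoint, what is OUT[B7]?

Answer: {a: ⊤, b: ⊤, c: ⊤, d: -, e: +, f: -}

Working:
Fixpoint table:
  B0: | IN=(all ⊤) | OUT=(all ⊤)
  B1: | IN=(all ⊤) | OUT=(all ⊤)
  B2: | IN=(all ⊤) | OUT={c:+; rest ⊤}
  B3: | IN={c:+; rest ⊤} | OUT=(all ⊤)
  B4: | IN=(all ⊤) | OUT=(all ⊤)
  B5: | IN=(all ⊤) | OUT=(all ⊤)
  B6: | IN=(all ⊤) | OUT={d:-; rest ⊤}
  B7: | IN={d:-; rest ⊤} | OUT={d:-, e:+, f:-; rest ⊤}
  B8: | IN=(all ⊤) | OUT=(all ⊤)
  B9: | IN=(all ⊤) | OUT=(all ⊤)

Merge at B7: IN[B7] = OUT[B6] = {a: ⊤, b: ⊤, c: ⊤, d: -, e: ⊤, f: ⊤}
Applying B7's transfer function to that IN value gives OUT[B7] (row B7 above).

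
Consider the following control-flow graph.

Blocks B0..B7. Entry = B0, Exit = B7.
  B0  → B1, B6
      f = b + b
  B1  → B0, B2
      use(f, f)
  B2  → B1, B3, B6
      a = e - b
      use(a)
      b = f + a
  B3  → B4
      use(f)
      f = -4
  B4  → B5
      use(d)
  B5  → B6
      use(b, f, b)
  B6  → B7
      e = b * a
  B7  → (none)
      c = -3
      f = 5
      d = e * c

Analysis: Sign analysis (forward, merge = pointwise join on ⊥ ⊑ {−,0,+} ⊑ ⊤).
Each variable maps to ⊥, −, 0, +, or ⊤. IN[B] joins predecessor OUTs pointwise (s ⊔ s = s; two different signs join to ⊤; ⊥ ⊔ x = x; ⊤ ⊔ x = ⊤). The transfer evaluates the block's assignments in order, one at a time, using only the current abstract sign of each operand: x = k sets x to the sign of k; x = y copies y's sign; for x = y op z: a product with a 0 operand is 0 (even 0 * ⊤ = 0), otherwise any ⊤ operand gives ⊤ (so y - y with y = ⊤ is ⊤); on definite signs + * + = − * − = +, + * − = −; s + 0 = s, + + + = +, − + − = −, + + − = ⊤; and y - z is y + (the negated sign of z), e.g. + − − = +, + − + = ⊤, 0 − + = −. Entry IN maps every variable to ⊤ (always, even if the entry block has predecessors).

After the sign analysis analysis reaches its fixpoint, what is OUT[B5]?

Converged values:
  B0:   IN=(all ⊤)   OUT=(all ⊤)
  B1:   IN=(all ⊤)   OUT=(all ⊤)
  B2:   IN=(all ⊤)   OUT=(all ⊤)
  B3:   IN=(all ⊤)   OUT={f:-; rest ⊤}
  B4:   IN={f:-; rest ⊤}   OUT={f:-; rest ⊤}
  B5:   IN={f:-; rest ⊤}   OUT={f:-; rest ⊤}
  B6:   IN=(all ⊤)   OUT=(all ⊤)
  B7:   IN=(all ⊤)   OUT={c:-, f:+; rest ⊤}

Merge at B5: IN[B5] = OUT[B4] = {a: ⊤, b: ⊤, c: ⊤, d: ⊤, e: ⊤, f: -}
Applying B5's transfer function to that IN value gives OUT[B5] (row B5 above).

Answer: {a: ⊤, b: ⊤, c: ⊤, d: ⊤, e: ⊤, f: -}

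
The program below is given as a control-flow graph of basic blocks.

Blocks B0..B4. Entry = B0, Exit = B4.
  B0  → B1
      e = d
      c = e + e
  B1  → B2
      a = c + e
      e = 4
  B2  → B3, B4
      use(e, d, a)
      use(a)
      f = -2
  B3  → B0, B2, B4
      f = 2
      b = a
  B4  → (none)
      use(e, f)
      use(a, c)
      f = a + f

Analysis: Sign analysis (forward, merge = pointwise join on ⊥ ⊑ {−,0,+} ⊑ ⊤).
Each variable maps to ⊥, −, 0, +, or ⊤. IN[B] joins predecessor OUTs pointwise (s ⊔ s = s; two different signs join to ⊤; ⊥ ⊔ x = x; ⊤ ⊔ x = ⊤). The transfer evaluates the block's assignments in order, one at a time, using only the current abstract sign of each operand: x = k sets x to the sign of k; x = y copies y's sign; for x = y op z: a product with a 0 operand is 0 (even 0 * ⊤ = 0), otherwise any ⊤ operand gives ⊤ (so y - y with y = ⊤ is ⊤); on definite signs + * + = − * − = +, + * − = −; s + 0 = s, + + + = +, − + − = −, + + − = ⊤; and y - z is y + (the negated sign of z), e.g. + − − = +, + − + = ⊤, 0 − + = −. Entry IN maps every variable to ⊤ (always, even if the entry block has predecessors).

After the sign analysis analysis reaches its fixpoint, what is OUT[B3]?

Per-block solution:
  B0:  IN=(all ⊤)  OUT=(all ⊤)
  B1:  IN=(all ⊤)  OUT={e:+; rest ⊤}
  B2:  IN={e:+; rest ⊤}  OUT={e:+, f:-; rest ⊤}
  B3:  IN={e:+, f:-; rest ⊤}  OUT={e:+, f:+; rest ⊤}
  B4:  IN={e:+; rest ⊤}  OUT={e:+; rest ⊤}

Merge at B3: IN[B3] = OUT[B2] = {a: ⊤, b: ⊤, c: ⊤, d: ⊤, e: +, f: -}
Applying B3's transfer function to that IN value gives OUT[B3] (row B3 above).

Answer: {a: ⊤, b: ⊤, c: ⊤, d: ⊤, e: +, f: +}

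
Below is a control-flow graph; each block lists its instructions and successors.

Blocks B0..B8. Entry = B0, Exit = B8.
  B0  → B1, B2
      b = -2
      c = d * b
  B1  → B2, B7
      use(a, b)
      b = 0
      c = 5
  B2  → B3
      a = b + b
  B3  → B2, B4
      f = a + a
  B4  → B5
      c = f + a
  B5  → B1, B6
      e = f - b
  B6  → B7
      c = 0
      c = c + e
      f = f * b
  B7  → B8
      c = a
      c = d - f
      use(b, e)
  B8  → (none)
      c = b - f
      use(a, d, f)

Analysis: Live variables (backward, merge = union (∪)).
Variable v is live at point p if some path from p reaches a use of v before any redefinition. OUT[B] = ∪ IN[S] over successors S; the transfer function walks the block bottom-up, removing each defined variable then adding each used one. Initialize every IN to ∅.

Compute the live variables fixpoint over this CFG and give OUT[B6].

Answer: {a, b, d, e, f}

Working:
Fixpoint table:
  B0:   IN={a, d, e, f}   OUT={a, b, d, e, f}
  B1:   IN={a, b, d, e, f}   OUT={a, b, d, e, f}
  B2:   IN={b, d}   OUT={a, b, d}
  B3:   IN={a, b, d}   OUT={a, b, d, f}
  B4:   IN={a, b, d, f}   OUT={a, b, d, f}
  B5:   IN={a, b, d, f}   OUT={a, b, d, e, f}
  B6:   IN={a, b, d, e, f}   OUT={a, b, d, e, f}
  B7:   IN={a, b, d, e, f}   OUT={a, b, d, f}
  B8:   IN={a, b, d, f}   OUT={}

Merge at B6: OUT[B6] = IN[B7] = {a, b, d, e, f}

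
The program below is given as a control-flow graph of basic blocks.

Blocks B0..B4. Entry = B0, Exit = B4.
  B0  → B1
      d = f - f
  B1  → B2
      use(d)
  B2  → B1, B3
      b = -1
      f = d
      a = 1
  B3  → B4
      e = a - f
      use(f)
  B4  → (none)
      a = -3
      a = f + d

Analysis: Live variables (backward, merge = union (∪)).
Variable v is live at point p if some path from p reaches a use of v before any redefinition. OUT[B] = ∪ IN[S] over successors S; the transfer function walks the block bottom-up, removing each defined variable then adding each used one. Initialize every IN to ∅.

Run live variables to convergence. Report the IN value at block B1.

Converged values:
  B0:   IN={f}   OUT={d}
  B1:   IN={d}   OUT={d}
  B2:   IN={d}   OUT={a, d, f}
  B3:   IN={a, d, f}   OUT={d, f}
  B4:   IN={d, f}   OUT={}

Merge at B1: OUT[B1] = IN[B2] = {d}
Applying B1's transfer function to that OUT value gives IN[B1] (row B1 above).

Answer: {d}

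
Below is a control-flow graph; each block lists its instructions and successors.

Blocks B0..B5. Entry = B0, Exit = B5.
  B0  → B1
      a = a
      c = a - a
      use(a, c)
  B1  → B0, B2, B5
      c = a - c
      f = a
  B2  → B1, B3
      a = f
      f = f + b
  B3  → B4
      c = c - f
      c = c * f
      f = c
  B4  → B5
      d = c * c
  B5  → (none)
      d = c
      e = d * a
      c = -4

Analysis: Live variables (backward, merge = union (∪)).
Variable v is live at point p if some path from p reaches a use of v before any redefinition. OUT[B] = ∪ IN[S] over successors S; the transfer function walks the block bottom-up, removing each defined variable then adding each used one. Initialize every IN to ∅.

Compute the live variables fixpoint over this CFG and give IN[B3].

Answer: {a, c, f}

Trace:
Converged values:
  B0:   IN={a, b}   OUT={a, b, c}
  B1:   IN={a, b, c}   OUT={a, b, c, f}
  B2:   IN={b, c, f}   OUT={a, b, c, f}
  B3:   IN={a, c, f}   OUT={a, c}
  B4:   IN={a, c}   OUT={a, c}
  B5:   IN={a, c}   OUT={}

Merge at B3: OUT[B3] = IN[B4] = {a, c}
Applying B3's transfer function to that OUT value gives IN[B3] (row B3 above).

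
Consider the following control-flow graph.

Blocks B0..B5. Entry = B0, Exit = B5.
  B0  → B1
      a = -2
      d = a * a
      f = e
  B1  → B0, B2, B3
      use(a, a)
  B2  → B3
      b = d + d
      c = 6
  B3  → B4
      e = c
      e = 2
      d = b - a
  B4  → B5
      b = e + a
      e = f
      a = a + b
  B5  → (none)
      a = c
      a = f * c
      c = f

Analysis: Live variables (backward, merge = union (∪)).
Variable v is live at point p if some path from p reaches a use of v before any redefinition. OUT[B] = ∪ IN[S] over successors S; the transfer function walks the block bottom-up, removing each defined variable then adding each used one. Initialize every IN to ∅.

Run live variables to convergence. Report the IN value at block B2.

Answer: {a, d, f}

Trace:
Per-block solution:
  B0:  IN={b, c, e}  OUT={a, b, c, d, e, f}
  B1:  IN={a, b, c, d, e, f}  OUT={a, b, c, d, e, f}
  B2:  IN={a, d, f}  OUT={a, b, c, f}
  B3:  IN={a, b, c, f}  OUT={a, c, e, f}
  B4:  IN={a, c, e, f}  OUT={c, f}
  B5:  IN={c, f}  OUT={}

Merge at B2: OUT[B2] = IN[B3] = {a, b, c, f}
Applying B2's transfer function to that OUT value gives IN[B2] (row B2 above).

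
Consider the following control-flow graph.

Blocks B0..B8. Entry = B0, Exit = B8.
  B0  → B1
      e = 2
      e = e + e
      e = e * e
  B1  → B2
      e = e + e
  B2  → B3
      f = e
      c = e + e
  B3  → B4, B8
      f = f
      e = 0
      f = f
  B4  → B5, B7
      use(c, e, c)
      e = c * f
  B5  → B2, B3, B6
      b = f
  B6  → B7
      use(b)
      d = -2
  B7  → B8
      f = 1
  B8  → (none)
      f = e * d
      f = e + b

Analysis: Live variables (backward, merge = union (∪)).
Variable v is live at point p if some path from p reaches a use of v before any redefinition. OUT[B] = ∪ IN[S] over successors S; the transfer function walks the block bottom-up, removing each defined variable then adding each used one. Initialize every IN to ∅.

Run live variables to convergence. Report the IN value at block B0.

Converged values:
  B0: | IN={b, d} | OUT={b, d, e}
  B1: | IN={b, d, e} | OUT={b, d, e}
  B2: | IN={b, d, e} | OUT={b, c, d, f}
  B3: | IN={b, c, d, f} | OUT={b, c, d, e, f}
  B4: | IN={b, c, d, e, f} | OUT={b, c, d, e, f}
  B5: | IN={c, d, e, f} | OUT={b, c, d, e, f}
  B6: | IN={b, e} | OUT={b, d, e}
  B7: | IN={b, d, e} | OUT={b, d, e}
  B8: | IN={b, d, e} | OUT={}

Merge at B0: OUT[B0] = IN[B1] = {b, d, e}
Applying B0's transfer function to that OUT value gives IN[B0] (row B0 above).

Answer: {b, d}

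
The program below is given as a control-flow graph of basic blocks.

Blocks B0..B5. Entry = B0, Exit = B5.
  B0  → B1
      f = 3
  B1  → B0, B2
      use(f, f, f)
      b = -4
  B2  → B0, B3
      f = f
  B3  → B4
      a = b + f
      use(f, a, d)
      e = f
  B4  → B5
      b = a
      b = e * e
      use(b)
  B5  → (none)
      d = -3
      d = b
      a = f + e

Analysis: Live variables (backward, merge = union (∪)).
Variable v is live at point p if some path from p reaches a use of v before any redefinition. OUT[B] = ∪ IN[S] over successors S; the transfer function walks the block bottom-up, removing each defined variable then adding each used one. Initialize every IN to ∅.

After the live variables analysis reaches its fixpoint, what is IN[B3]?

Answer: {b, d, f}

Working:
Per-block solution:
  B0:  IN={d}  OUT={d, f}
  B1:  IN={d, f}  OUT={b, d, f}
  B2:  IN={b, d, f}  OUT={b, d, f}
  B3:  IN={b, d, f}  OUT={a, e, f}
  B4:  IN={a, e, f}  OUT={b, e, f}
  B5:  IN={b, e, f}  OUT={}

Merge at B3: OUT[B3] = IN[B4] = {a, e, f}
Applying B3's transfer function to that OUT value gives IN[B3] (row B3 above).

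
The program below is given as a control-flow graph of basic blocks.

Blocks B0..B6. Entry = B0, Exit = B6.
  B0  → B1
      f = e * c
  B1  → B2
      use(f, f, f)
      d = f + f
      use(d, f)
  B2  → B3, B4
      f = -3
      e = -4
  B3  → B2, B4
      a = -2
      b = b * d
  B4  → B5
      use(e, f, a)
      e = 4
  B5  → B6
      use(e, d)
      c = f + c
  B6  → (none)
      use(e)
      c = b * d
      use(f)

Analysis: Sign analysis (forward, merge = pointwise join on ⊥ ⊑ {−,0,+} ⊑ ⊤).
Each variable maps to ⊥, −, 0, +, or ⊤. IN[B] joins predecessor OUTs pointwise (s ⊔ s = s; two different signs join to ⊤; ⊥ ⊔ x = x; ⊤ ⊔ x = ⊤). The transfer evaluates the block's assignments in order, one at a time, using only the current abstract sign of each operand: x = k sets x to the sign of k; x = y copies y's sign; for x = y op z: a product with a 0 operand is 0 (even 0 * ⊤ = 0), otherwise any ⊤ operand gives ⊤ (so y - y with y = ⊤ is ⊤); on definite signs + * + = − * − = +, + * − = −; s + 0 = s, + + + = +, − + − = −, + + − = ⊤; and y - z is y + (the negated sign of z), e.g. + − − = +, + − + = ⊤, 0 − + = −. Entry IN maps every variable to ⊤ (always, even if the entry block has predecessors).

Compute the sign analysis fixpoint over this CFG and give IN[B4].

Answer: {a: ⊤, b: ⊤, c: ⊤, d: ⊤, e: -, f: -}

Derivation:
Fixpoint table:
  B0: | IN=(all ⊤) | OUT=(all ⊤)
  B1: | IN=(all ⊤) | OUT=(all ⊤)
  B2: | IN=(all ⊤) | OUT={e:-, f:-; rest ⊤}
  B3: | IN={e:-, f:-; rest ⊤} | OUT={a:-, e:-, f:-; rest ⊤}
  B4: | IN={e:-, f:-; rest ⊤} | OUT={e:+, f:-; rest ⊤}
  B5: | IN={e:+, f:-; rest ⊤} | OUT={e:+, f:-; rest ⊤}
  B6: | IN={e:+, f:-; rest ⊤} | OUT={e:+, f:-; rest ⊤}

Merge at B4: IN[B4] = OUT[B2] ⊔ OUT[B3] = {a: ⊤, b: ⊤, c: ⊤, d: ⊤, e: -, f: -}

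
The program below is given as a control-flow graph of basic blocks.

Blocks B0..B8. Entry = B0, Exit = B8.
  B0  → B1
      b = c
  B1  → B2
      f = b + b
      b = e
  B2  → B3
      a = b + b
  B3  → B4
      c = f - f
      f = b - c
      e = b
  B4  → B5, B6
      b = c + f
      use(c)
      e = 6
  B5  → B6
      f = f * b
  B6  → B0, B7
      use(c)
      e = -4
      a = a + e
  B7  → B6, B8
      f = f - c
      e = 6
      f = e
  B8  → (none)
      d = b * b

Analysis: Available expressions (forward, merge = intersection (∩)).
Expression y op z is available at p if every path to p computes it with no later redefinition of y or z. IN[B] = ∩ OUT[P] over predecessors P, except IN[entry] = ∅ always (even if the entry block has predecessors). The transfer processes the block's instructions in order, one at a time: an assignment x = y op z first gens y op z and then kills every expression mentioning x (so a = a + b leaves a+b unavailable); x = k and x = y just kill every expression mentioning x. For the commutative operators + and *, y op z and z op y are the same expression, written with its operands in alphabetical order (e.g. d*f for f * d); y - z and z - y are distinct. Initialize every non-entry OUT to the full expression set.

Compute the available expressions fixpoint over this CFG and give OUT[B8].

Per-block solution:
  B0:  IN={}  OUT={}
  B1:  IN={}  OUT={}
  B2:  IN={}  OUT={b+b}
  B3:  IN={b+b}  OUT={b+b, b-c}
  B4:  IN={b+b, b-c}  OUT={c+f}
  B5:  IN={c+f}  OUT={}
  B6:  IN={}  OUT={}
  B7:  IN={}  OUT={}
  B8:  IN={}  OUT={b*b}

Merge at B8: IN[B8] = OUT[B7] = {}
Applying B8's transfer function to that IN value gives OUT[B8] (row B8 above).

Answer: {b*b}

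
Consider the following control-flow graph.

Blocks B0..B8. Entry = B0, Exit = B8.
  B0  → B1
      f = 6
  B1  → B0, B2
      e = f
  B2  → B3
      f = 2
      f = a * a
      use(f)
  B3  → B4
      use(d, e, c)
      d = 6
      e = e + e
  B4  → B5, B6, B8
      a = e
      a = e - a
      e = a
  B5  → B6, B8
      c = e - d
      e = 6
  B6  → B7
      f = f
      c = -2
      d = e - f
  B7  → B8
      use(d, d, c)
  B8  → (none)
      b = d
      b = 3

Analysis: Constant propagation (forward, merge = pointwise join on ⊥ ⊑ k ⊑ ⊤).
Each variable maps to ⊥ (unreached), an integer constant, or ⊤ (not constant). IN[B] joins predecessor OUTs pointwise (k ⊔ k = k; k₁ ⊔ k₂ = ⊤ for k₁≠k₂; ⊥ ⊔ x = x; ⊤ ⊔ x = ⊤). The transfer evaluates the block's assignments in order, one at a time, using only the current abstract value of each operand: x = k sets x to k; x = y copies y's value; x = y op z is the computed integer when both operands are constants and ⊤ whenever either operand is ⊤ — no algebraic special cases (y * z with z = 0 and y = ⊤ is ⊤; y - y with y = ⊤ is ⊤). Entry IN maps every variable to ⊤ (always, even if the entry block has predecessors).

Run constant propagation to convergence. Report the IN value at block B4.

Fixpoint table:
  B0:  IN=(all ⊤)  OUT={f:6; rest ⊤}
  B1:  IN={f:6; rest ⊤}  OUT={e:6, f:6; rest ⊤}
  B2:  IN={e:6, f:6; rest ⊤}  OUT={e:6; rest ⊤}
  B3:  IN={e:6; rest ⊤}  OUT={d:6, e:12; rest ⊤}
  B4:  IN={d:6, e:12; rest ⊤}  OUT={a:0, d:6, e:0; rest ⊤}
  B5:  IN={a:0, d:6, e:0; rest ⊤}  OUT={a:0, c:-6, d:6, e:6; rest ⊤}
  B6:  IN={a:0, d:6; rest ⊤}  OUT={a:0, c:-2; rest ⊤}
  B7:  IN={a:0, c:-2; rest ⊤}  OUT={a:0, c:-2; rest ⊤}
  B8:  IN={a:0; rest ⊤}  OUT={a:0, b:3; rest ⊤}

Merge at B4: IN[B4] = OUT[B3] = {a: ⊤, b: ⊤, c: ⊤, d: 6, e: 12, f: ⊤}

Answer: {a: ⊤, b: ⊤, c: ⊤, d: 6, e: 12, f: ⊤}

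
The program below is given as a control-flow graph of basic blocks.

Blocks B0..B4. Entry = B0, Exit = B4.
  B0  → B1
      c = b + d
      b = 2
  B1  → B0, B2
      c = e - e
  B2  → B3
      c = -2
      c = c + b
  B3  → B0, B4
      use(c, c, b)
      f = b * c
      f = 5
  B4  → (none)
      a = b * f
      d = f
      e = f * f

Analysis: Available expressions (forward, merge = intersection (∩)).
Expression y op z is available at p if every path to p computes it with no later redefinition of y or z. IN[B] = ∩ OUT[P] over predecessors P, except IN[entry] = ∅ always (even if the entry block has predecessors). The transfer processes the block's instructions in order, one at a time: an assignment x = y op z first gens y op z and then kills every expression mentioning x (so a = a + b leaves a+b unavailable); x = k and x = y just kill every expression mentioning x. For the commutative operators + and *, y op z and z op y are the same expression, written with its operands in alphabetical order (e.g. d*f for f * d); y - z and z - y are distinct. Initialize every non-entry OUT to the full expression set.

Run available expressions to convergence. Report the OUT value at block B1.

Answer: {e-e}

Derivation:
Per-block solution:
  B0:   IN={}   OUT={}
  B1:   IN={}   OUT={e-e}
  B2:   IN={e-e}   OUT={e-e}
  B3:   IN={e-e}   OUT={b*c, e-e}
  B4:   IN={b*c, e-e}   OUT={b*c, b*f, f*f}

Merge at B1: IN[B1] = OUT[B0] = {}
Applying B1's transfer function to that IN value gives OUT[B1] (row B1 above).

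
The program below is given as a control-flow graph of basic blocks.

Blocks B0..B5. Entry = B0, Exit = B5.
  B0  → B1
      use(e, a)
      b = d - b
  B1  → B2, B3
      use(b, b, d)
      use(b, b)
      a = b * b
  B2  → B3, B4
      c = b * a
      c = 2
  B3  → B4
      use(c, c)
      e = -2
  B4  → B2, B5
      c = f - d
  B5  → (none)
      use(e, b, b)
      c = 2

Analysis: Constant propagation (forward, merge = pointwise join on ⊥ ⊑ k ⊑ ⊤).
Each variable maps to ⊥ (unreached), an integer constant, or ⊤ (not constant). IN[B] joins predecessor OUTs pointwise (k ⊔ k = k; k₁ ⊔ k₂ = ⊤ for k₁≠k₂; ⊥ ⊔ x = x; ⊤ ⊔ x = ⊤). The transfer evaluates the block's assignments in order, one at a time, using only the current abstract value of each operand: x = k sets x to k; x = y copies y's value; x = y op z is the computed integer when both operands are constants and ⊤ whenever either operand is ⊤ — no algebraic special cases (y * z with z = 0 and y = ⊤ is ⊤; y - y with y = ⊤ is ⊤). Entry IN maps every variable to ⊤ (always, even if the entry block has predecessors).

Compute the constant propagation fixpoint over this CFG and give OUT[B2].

Answer: {a: ⊤, b: ⊤, c: 2, d: ⊤, e: ⊤, f: ⊤}

Trace:
Per-block solution:
  B0:  IN=(all ⊤)  OUT=(all ⊤)
  B1:  IN=(all ⊤)  OUT=(all ⊤)
  B2:  IN=(all ⊤)  OUT={c:2; rest ⊤}
  B3:  IN=(all ⊤)  OUT={e:-2; rest ⊤}
  B4:  IN=(all ⊤)  OUT=(all ⊤)
  B5:  IN=(all ⊤)  OUT={c:2; rest ⊤}

Merge at B2: IN[B2] = OUT[B1] ⊔ OUT[B4] = {a: ⊤, b: ⊤, c: ⊤, d: ⊤, e: ⊤, f: ⊤}
Applying B2's transfer function to that IN value gives OUT[B2] (row B2 above).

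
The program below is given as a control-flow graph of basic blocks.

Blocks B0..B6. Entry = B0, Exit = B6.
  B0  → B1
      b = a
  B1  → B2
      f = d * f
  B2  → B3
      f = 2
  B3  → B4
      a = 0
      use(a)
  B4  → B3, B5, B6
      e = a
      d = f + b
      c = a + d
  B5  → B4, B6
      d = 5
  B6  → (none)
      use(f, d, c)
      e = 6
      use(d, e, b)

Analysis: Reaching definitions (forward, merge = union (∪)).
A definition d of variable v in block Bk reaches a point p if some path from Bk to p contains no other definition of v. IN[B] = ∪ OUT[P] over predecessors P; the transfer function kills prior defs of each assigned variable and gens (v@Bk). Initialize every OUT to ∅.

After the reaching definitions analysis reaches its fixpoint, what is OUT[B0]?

Per-block solution:
  B0:  IN={}  OUT={b@B0}
  B1:  IN={b@B0}  OUT={b@B0, f@B1}
  B2:  IN={b@B0, f@B1}  OUT={b@B0, f@B2}
  B3:  IN={a@B3, b@B0, c@B4, d@B4, e@B4, f@B2}  OUT={a@B3, b@B0, c@B4, d@B4, e@B4, f@B2}
  B4:  IN={a@B3, b@B0, c@B4, d@B4, d@B5, e@B4, f@B2}  OUT={a@B3, b@B0, c@B4, d@B4, e@B4, f@B2}
  B5:  IN={a@B3, b@B0, c@B4, d@B4, e@B4, f@B2}  OUT={a@B3, b@B0, c@B4, d@B5, e@B4, f@B2}
  B6:  IN={a@B3, b@B0, c@B4, d@B4, d@B5, e@B4, f@B2}  OUT={a@B3, b@B0, c@B4, d@B4, d@B5, e@B6, f@B2}

B0 is the boundary node: IN[B0] = {}
Applying B0's transfer function to that IN value gives OUT[B0] (row B0 above).

Answer: {b@B0}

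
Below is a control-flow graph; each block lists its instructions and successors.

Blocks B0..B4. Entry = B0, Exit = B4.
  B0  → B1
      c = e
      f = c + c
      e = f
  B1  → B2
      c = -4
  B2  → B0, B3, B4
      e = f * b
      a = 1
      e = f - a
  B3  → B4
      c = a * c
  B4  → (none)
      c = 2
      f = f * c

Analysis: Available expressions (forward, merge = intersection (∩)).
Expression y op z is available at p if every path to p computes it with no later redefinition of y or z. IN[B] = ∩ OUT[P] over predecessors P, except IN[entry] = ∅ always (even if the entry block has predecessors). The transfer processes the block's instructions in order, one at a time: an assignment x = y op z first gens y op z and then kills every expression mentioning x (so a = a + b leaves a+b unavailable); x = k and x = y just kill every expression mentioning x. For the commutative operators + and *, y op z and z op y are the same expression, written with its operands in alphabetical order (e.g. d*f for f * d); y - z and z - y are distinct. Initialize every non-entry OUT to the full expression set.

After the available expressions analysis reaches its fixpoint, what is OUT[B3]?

Answer: {b*f, f-a}

Working:
Fixpoint table:
  B0: | IN={} | OUT={c+c}
  B1: | IN={c+c} | OUT={}
  B2: | IN={} | OUT={b*f, f-a}
  B3: | IN={b*f, f-a} | OUT={b*f, f-a}
  B4: | IN={b*f, f-a} | OUT={}

Merge at B3: IN[B3] = OUT[B2] = {b*f, f-a}
Applying B3's transfer function to that IN value gives OUT[B3] (row B3 above).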